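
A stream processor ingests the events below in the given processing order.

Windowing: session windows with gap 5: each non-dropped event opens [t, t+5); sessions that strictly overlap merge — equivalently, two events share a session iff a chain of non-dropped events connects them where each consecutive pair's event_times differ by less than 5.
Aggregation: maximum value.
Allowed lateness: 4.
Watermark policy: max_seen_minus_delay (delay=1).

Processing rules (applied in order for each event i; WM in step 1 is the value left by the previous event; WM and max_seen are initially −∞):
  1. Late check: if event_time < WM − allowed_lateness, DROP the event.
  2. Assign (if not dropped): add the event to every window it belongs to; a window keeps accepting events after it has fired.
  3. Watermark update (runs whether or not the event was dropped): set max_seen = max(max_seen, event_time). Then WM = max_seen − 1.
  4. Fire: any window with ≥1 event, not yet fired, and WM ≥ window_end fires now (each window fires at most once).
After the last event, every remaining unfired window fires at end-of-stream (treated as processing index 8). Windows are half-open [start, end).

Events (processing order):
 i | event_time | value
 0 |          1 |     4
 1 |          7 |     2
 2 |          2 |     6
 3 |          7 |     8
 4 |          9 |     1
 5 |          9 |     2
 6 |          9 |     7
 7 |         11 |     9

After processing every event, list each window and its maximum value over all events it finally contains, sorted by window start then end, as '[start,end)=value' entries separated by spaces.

[1,7)=6 [7,16)=9

i=0 t=1 v=4: → [1,6); WM=0
i=1 t=7 v=2: → [7,12); WM=6
i=2 t=2 v=6: → [1,7); WM=6
i=3 t=7 v=8: → [7,12); WM=6
i=4 t=9 v=1: → [7,14); WM=8
i=5 t=9 v=2: → [7,14); WM=8
i=6 t=9 v=7: → [7,14); WM=8
i=7 t=11 v=9: → [7,16); WM=10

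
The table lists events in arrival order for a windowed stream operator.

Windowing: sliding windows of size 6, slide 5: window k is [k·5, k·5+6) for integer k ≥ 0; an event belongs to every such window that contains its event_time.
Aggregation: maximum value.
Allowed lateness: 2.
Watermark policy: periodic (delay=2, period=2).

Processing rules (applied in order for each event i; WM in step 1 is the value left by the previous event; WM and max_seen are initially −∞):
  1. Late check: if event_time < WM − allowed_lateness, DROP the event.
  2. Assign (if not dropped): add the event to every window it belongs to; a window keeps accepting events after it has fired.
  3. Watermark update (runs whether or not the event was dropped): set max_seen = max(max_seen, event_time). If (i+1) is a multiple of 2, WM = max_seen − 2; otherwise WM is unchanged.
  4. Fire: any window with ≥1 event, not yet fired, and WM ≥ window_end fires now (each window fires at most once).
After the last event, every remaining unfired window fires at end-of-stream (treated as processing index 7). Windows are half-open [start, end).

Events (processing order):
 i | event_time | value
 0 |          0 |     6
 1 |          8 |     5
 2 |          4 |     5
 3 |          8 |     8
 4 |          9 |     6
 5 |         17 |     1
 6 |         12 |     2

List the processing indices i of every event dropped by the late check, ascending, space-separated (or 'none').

6

i=0 t=0 v=6: → [0,6); WM=−∞
i=1 t=8 v=5: → [5,11); WM=6; [0,6) fires=6
i=2 t=4 v=5: → [0,6); WM=6
i=3 t=8 v=8: → [5,11); WM=6
i=4 t=9 v=6: → [5,11); WM=6
i=5 t=17 v=1: → [15,21); WM=15; [5,11) fires=8
i=6 t=12 v=2: DROP (t<15-2); WM=15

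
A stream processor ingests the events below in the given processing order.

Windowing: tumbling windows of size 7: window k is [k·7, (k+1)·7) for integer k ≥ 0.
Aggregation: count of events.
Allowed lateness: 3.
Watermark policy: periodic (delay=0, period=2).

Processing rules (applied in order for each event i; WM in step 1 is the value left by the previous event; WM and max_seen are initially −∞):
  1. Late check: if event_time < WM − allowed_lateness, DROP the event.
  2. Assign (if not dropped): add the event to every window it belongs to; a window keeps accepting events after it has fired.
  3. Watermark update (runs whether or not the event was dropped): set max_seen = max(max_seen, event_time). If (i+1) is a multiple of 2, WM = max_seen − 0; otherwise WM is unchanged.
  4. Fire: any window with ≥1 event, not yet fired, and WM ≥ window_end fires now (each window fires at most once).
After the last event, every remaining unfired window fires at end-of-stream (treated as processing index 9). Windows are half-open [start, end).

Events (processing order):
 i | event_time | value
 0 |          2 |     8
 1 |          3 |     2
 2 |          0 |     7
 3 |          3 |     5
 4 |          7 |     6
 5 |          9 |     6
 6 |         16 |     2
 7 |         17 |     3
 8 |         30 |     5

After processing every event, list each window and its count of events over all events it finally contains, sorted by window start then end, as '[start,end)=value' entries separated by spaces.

i=0 t=2 v=8: → [0,7); WM=−∞
i=1 t=3 v=2: → [0,7); WM=3
i=2 t=0 v=7: → [0,7); WM=3
i=3 t=3 v=5: → [0,7); WM=3
i=4 t=7 v=6: → [7,14); WM=3
i=5 t=9 v=6: → [7,14); WM=9; [0,7) fires=4
i=6 t=16 v=2: → [14,21); WM=9
i=7 t=17 v=3: → [14,21); WM=17; [7,14) fires=2
i=8 t=30 v=5: → [28,35); WM=17

[0,7)=4 [7,14)=2 [14,21)=2 [28,35)=1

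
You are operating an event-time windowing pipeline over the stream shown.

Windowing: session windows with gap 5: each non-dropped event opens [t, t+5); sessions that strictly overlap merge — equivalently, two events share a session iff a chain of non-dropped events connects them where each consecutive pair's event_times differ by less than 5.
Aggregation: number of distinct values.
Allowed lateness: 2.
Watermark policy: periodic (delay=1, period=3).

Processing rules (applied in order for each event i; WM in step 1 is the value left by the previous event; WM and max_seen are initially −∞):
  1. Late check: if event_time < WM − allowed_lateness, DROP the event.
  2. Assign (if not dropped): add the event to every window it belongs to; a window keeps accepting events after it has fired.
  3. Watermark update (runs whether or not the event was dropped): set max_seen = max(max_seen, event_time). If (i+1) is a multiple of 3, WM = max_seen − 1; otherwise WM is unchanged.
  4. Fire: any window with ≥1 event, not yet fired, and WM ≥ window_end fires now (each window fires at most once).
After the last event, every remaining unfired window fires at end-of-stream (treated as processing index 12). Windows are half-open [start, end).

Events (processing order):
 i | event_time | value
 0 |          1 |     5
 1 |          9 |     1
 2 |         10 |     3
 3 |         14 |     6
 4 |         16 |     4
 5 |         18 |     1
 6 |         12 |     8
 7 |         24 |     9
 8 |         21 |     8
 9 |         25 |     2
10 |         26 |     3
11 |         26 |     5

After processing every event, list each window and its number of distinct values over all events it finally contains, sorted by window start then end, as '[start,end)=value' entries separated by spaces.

[1,6)=1 [9,31)=8

i=0 t=1 v=5: → [1,6); WM=−∞
i=1 t=9 v=1: → [9,14); WM=−∞
i=2 t=10 v=3: → [9,15); WM=9
i=3 t=14 v=6: → [9,19); WM=9
i=4 t=16 v=4: → [9,21); WM=9
i=5 t=18 v=1: → [9,23); WM=17
i=6 t=12 v=8: DROP (t<17-2); WM=17
i=7 t=24 v=9: → [24,29); WM=17
i=8 t=21 v=8: → [9,29); WM=23
i=9 t=25 v=2: → [9,30); WM=23
i=10 t=26 v=3: → [9,31); WM=23
i=11 t=26 v=5: → [9,31); WM=25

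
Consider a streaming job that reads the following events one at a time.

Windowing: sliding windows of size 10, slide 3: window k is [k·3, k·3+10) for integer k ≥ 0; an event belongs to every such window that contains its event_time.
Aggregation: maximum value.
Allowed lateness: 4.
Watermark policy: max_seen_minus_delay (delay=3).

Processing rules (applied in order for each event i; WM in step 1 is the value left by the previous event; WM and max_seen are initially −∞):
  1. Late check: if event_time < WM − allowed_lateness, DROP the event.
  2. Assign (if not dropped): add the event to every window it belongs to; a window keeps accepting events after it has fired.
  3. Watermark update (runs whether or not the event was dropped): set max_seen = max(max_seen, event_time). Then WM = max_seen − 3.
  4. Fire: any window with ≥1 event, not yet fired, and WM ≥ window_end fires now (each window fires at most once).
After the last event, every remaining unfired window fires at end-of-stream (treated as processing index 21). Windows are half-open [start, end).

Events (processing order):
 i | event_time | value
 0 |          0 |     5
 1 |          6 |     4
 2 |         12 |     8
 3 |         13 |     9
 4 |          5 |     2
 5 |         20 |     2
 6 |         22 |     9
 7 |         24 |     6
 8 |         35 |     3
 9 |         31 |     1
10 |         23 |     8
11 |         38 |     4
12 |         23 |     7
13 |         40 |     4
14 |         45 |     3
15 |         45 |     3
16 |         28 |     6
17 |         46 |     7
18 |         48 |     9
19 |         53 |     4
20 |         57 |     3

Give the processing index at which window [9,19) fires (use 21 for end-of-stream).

i=0 t=0 v=5: → [0,10); WM=-3
i=1 t=6 v=4: → [6,16),[3,13),[0,10); WM=3
i=2 t=12 v=8: → [12,22),[9,19),[6,16),[3,13); WM=9
i=3 t=13 v=9: → [12,22),[9,19),[6,16); WM=10; [0,10) fires=5
i=4 t=5 v=2: DROP (t<10-4); WM=10
i=5 t=20 v=2: → [18,28),[15,25),[12,22); WM=17; [3,13) fires=8 [6,16) fires=9
i=6 t=22 v=9: → [21,31),[18,28),[15,25); WM=19; [9,19) fires=9
i=7 t=24 v=6: → [24,34),[21,31),[18,28),[15,25); WM=21
i=8 t=35 v=3: → [33,43),[30,40),[27,37); WM=32; [12,22) fires=9 [15,25) fires=9 [18,28) fires=9 [21,31) fires=9
i=9 t=31 v=1: → [30,40),[27,37),[24,34); WM=32
i=10 t=23 v=8: DROP (t<32-4); WM=32
i=11 t=38 v=4: → [36,46),[33,43),[30,40); WM=35; [24,34) fires=6
i=12 t=23 v=7: DROP (t<35-4); WM=35
i=13 t=40 v=4: → [39,49),[36,46),[33,43); WM=37; [27,37) fires=3
i=14 t=45 v=3: → [45,55),[42,52),[39,49),[36,46); WM=42; [30,40) fires=4
i=15 t=45 v=3: → [45,55),[42,52),[39,49),[36,46); WM=42
i=16 t=28 v=6: DROP (t<42-4); WM=42
i=17 t=46 v=7: → [45,55),[42,52),[39,49); WM=43; [33,43) fires=4
i=18 t=48 v=9: → [48,58),[45,55),[42,52),[39,49); WM=45
i=19 t=53 v=4: → [51,61),[48,58),[45,55); WM=50; [36,46) fires=4 [39,49) fires=9
i=20 t=57 v=3: → [57,67),[54,64),[51,61),[48,58); WM=54; [42,52) fires=9

6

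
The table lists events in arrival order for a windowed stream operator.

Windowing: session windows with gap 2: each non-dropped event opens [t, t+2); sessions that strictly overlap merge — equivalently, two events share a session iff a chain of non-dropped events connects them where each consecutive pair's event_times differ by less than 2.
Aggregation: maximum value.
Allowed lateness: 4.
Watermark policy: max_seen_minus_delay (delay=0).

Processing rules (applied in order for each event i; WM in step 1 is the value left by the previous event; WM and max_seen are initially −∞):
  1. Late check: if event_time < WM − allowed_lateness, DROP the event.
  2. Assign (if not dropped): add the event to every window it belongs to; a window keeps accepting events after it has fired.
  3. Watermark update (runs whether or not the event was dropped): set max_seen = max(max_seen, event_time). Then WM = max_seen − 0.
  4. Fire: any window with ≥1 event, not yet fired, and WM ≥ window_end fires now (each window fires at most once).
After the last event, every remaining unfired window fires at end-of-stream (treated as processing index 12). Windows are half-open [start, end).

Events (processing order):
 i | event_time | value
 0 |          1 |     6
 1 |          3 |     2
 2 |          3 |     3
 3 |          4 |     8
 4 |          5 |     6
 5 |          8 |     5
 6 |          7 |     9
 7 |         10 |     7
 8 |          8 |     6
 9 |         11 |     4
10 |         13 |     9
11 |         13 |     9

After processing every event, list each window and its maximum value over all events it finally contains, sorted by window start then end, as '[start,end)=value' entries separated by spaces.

i=0 t=1 v=6: → [1,3); WM=1
i=1 t=3 v=2: → [3,5); WM=3
i=2 t=3 v=3: → [3,5); WM=3
i=3 t=4 v=8: → [3,6); WM=4
i=4 t=5 v=6: → [3,7); WM=5
i=5 t=8 v=5: → [8,10); WM=8
i=6 t=7 v=9: → [7,10); WM=8
i=7 t=10 v=7: → [10,12); WM=10
i=8 t=8 v=6: → [7,10); WM=10
i=9 t=11 v=4: → [10,13); WM=11
i=10 t=13 v=9: → [13,15); WM=13
i=11 t=13 v=9: → [13,15); WM=13

[1,3)=6 [3,7)=8 [7,10)=9 [10,13)=7 [13,15)=9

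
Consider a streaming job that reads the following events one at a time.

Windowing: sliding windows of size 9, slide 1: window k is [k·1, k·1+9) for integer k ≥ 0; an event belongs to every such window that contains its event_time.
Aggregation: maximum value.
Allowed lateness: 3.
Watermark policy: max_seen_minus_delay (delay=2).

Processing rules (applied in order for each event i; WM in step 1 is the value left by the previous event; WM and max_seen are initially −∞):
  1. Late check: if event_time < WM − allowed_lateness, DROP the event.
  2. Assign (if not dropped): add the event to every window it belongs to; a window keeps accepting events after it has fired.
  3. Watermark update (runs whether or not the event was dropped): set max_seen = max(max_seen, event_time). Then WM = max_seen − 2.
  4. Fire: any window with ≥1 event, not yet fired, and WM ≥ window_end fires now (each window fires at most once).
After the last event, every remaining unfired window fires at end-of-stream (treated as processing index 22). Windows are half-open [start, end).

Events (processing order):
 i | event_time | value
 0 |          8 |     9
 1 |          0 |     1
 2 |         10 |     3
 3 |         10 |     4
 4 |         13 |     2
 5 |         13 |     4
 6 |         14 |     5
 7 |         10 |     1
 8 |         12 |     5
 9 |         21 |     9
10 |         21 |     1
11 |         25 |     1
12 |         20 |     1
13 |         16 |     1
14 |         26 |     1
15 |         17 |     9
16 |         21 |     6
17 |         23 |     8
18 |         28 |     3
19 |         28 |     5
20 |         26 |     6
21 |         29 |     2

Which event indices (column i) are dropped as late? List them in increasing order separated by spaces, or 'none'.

i=0 t=8 v=9: → [8,17),[7,16),[6,15),[5,14),[4,13),[3,12),[2,11),[1,10),[0,9); WM=6
i=1 t=0 v=1: DROP (t<6-3); WM=6
i=2 t=10 v=3: → [10,19),[9,18),[8,17),[7,16),[6,15),[5,14),[4,13),[3,12),[2,11); WM=8
i=3 t=10 v=4: → [10,19),[9,18),[8,17),[7,16),[6,15),[5,14),[4,13),[3,12),[2,11); WM=8
i=4 t=13 v=2: → [13,22),[12,21),[11,20),[10,19),[9,18),[8,17),[7,16),[6,15),[5,14); WM=11; [0,9) fires=9 [1,10) fires=9 [2,11) fires=9
i=5 t=13 v=4: → [13,22),[12,21),[11,20),[10,19),[9,18),[8,17),[7,16),[6,15),[5,14); WM=11
i=6 t=14 v=5: → [14,23),[13,22),[12,21),[11,20),[10,19),[9,18),[8,17),[7,16),[6,15); WM=12; [3,12) fires=9
i=7 t=10 v=1: → [10,19),[9,18),[8,17),[7,16),[6,15),[5,14),[4,13),[3,12),[2,11); WM=12
i=8 t=12 v=5: → [12,21),[11,20),[10,19),[9,18),[8,17),[7,16),[6,15),[5,14),[4,13); WM=12
i=9 t=21 v=9: → [21,30),[20,29),[19,28),[18,27),[17,26),[16,25),[15,24),[14,23),[13,22); WM=19; [4,13) fires=9 [5,14) fires=9 [6,15) fires=9 [7,16) fires=9 [8,17) fires=9 [9,18) fires=5 [10,19) fires=5
i=10 t=21 v=1: → [21,30),[20,29),[19,28),[18,27),[17,26),[16,25),[15,24),[14,23),[13,22); WM=19
i=11 t=25 v=1: → [25,34),[24,33),[23,32),[22,31),[21,30),[20,29),[19,28),[18,27),[17,26); WM=23; [11,20) fires=5 [12,21) fires=5 [13,22) fires=9 [14,23) fires=9
i=12 t=20 v=1: → [20,29),[19,28),[18,27),[17,26),[16,25),[15,24),[14,23),[13,22),[12,21); WM=23
i=13 t=16 v=1: DROP (t<23-3); WM=23
i=14 t=26 v=1: → [26,35),[25,34),[24,33),[23,32),[22,31),[21,30),[20,29),[19,28),[18,27); WM=24; [15,24) fires=9
i=15 t=17 v=9: DROP (t<24-3); WM=24
i=16 t=21 v=6: → [21,30),[20,29),[19,28),[18,27),[17,26),[16,25),[15,24),[14,23),[13,22); WM=24
i=17 t=23 v=8: → [23,32),[22,31),[21,30),[20,29),[19,28),[18,27),[17,26),[16,25),[15,24); WM=24
i=18 t=28 v=3: → [28,37),[27,36),[26,35),[25,34),[24,33),[23,32),[22,31),[21,30),[20,29); WM=26; [16,25) fires=9 [17,26) fires=9
i=19 t=28 v=5: → [28,37),[27,36),[26,35),[25,34),[24,33),[23,32),[22,31),[21,30),[20,29); WM=26
i=20 t=26 v=6: → [26,35),[25,34),[24,33),[23,32),[22,31),[21,30),[20,29),[19,28),[18,27); WM=26
i=21 t=29 v=2: → [29,38),[28,37),[27,36),[26,35),[25,34),[24,33),[23,32),[22,31),[21,30); WM=27; [18,27) fires=9

1 13 15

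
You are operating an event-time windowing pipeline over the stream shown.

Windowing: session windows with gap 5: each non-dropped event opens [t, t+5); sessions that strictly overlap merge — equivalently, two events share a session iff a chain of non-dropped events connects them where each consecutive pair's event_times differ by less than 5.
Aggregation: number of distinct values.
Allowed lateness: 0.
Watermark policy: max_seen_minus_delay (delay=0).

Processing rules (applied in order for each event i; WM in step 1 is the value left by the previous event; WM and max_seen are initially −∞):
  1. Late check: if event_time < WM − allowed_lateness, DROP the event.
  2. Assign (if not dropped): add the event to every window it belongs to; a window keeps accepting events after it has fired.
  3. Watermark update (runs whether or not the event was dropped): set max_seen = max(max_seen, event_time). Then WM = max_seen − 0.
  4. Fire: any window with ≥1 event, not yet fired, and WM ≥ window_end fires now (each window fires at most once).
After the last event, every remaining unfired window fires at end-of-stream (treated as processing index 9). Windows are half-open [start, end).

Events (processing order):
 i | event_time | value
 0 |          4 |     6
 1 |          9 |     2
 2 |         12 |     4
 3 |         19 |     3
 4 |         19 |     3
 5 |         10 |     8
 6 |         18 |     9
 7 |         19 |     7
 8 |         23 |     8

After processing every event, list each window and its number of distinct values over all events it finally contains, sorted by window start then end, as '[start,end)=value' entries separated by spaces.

i=0 t=4 v=6: → [4,9); WM=4
i=1 t=9 v=2: → [9,14); WM=9
i=2 t=12 v=4: → [9,17); WM=12
i=3 t=19 v=3: → [19,24); WM=19
i=4 t=19 v=3: → [19,24); WM=19
i=5 t=10 v=8: DROP (t<19-0); WM=19
i=6 t=18 v=9: DROP (t<19-0); WM=19
i=7 t=19 v=7: → [19,24); WM=19
i=8 t=23 v=8: → [19,28); WM=23

[4,9)=1 [9,17)=2 [19,28)=3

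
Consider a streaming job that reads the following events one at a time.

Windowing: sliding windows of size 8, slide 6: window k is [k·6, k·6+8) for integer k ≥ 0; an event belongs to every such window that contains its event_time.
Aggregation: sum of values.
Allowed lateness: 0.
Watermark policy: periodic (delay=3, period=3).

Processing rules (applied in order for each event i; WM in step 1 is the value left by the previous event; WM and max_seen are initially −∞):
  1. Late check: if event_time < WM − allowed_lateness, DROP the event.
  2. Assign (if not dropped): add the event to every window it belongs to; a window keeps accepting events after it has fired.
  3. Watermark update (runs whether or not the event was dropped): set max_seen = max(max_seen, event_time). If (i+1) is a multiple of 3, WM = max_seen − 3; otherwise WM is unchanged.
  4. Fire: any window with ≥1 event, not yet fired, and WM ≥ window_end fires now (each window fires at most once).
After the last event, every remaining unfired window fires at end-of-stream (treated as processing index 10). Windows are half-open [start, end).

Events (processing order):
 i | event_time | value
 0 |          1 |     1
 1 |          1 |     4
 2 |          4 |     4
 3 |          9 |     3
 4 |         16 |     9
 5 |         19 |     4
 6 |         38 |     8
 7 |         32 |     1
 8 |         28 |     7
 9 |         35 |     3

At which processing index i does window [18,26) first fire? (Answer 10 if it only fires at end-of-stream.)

8

i=0 t=1 v=1: → [0,8); WM=−∞
i=1 t=1 v=4: → [0,8); WM=−∞
i=2 t=4 v=4: → [0,8); WM=1
i=3 t=9 v=3: → [6,14); WM=1
i=4 t=16 v=9: → [12,20); WM=1
i=5 t=19 v=4: → [18,26),[12,20); WM=16; [0,8) fires=9 [6,14) fires=3
i=6 t=38 v=8: → [36,44); WM=16
i=7 t=32 v=1: → [30,38); WM=16
i=8 t=28 v=7: → [24,32); WM=35; [12,20) fires=13 [18,26) fires=4 [24,32) fires=7
i=9 t=35 v=3: → [30,38); WM=35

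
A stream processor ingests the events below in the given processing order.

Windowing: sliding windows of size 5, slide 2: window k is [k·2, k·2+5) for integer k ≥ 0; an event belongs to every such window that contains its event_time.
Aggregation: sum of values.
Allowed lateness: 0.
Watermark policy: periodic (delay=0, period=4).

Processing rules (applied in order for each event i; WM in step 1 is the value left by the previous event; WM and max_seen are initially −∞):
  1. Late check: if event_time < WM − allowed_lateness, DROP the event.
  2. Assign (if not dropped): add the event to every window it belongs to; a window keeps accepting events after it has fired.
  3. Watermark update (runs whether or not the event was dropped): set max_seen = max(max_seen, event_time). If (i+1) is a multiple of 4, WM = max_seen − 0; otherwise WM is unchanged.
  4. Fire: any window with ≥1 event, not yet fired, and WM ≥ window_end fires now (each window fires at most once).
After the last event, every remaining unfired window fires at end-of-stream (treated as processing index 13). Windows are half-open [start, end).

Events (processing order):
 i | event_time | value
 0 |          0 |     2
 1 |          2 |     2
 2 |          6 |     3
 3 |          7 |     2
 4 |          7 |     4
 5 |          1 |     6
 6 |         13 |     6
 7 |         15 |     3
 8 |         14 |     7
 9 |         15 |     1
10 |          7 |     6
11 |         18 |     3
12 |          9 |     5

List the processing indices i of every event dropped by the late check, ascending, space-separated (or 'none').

5 8 10 12

i=0 t=0 v=2: → [0,5); WM=−∞
i=1 t=2 v=2: → [2,7),[0,5); WM=−∞
i=2 t=6 v=3: → [6,11),[4,9),[2,7); WM=−∞
i=3 t=7 v=2: → [6,11),[4,9); WM=7; [0,5) fires=4 [2,7) fires=5
i=4 t=7 v=4: → [6,11),[4,9); WM=7
i=5 t=1 v=6: DROP (t<7-0); WM=7
i=6 t=13 v=6: → [12,17),[10,15); WM=7
i=7 t=15 v=3: → [14,19),[12,17); WM=15; [4,9) fires=9 [6,11) fires=9 [10,15) fires=6
i=8 t=14 v=7: DROP (t<15-0); WM=15
i=9 t=15 v=1: → [14,19),[12,17); WM=15
i=10 t=7 v=6: DROP (t<15-0); WM=15
i=11 t=18 v=3: → [18,23),[16,21),[14,19); WM=18; [12,17) fires=10
i=12 t=9 v=5: DROP (t<18-0); WM=18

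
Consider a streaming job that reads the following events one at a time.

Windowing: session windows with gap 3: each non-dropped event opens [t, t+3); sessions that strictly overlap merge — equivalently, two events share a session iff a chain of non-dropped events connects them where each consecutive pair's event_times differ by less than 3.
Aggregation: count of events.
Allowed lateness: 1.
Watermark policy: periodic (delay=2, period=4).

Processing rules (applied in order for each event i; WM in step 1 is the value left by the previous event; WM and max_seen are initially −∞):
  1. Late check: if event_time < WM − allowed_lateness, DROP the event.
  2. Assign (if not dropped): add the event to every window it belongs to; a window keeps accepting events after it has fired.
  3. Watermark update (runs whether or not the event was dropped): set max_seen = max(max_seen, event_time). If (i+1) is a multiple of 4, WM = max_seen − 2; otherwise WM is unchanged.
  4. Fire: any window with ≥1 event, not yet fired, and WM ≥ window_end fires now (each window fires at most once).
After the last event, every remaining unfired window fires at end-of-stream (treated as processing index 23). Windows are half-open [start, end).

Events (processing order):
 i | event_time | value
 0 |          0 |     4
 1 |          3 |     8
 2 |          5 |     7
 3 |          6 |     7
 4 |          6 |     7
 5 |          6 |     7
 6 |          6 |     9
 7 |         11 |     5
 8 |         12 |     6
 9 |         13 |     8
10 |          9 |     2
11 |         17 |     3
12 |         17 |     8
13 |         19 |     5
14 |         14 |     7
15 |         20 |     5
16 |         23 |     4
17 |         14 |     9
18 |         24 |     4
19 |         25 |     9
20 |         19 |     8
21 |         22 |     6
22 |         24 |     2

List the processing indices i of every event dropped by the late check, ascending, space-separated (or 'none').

17 20

i=0 t=0 v=4: → [0,3); WM=−∞
i=1 t=3 v=8: → [3,6); WM=−∞
i=2 t=5 v=7: → [3,8); WM=−∞
i=3 t=6 v=7: → [3,9); WM=4
i=4 t=6 v=7: → [3,9); WM=4
i=5 t=6 v=7: → [3,9); WM=4
i=6 t=6 v=9: → [3,9); WM=4
i=7 t=11 v=5: → [11,14); WM=9
i=8 t=12 v=6: → [11,15); WM=9
i=9 t=13 v=8: → [11,16); WM=9
i=10 t=9 v=2: → [9,16); WM=9
i=11 t=17 v=3: → [17,20); WM=15
i=12 t=17 v=8: → [17,20); WM=15
i=13 t=19 v=5: → [17,22); WM=15
i=14 t=14 v=7: → [9,17); WM=15
i=15 t=20 v=5: → [17,23); WM=18
i=16 t=23 v=4: → [23,26); WM=18
i=17 t=14 v=9: DROP (t<18-1); WM=18
i=18 t=24 v=4: → [23,27); WM=18
i=19 t=25 v=9: → [23,28); WM=23
i=20 t=19 v=8: DROP (t<23-1); WM=23
i=21 t=22 v=6: → [17,28); WM=23
i=22 t=24 v=2: → [17,28); WM=23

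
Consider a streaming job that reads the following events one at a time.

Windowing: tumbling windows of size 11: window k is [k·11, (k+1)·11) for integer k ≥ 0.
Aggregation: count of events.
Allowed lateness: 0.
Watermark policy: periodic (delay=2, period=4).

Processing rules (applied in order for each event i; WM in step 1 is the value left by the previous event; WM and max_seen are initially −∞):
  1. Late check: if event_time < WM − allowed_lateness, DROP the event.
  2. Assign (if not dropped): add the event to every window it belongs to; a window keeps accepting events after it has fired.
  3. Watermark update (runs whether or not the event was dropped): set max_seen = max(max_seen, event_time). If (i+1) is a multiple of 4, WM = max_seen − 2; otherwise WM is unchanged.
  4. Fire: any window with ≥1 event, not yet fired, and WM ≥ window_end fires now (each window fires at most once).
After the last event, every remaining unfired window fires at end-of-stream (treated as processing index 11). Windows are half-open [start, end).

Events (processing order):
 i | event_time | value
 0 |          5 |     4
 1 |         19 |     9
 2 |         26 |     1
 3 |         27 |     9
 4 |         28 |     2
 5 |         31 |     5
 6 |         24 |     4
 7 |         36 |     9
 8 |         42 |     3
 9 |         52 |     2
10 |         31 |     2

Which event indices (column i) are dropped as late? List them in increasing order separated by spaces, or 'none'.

i=0 t=5 v=4: → [0,11); WM=−∞
i=1 t=19 v=9: → [11,22); WM=−∞
i=2 t=26 v=1: → [22,33); WM=−∞
i=3 t=27 v=9: → [22,33); WM=25; [0,11) fires=1 [11,22) fires=1
i=4 t=28 v=2: → [22,33); WM=25
i=5 t=31 v=5: → [22,33); WM=25
i=6 t=24 v=4: DROP (t<25-0); WM=25
i=7 t=36 v=9: → [33,44); WM=34; [22,33) fires=4
i=8 t=42 v=3: → [33,44); WM=34
i=9 t=52 v=2: → [44,55); WM=34
i=10 t=31 v=2: DROP (t<34-0); WM=34

6 10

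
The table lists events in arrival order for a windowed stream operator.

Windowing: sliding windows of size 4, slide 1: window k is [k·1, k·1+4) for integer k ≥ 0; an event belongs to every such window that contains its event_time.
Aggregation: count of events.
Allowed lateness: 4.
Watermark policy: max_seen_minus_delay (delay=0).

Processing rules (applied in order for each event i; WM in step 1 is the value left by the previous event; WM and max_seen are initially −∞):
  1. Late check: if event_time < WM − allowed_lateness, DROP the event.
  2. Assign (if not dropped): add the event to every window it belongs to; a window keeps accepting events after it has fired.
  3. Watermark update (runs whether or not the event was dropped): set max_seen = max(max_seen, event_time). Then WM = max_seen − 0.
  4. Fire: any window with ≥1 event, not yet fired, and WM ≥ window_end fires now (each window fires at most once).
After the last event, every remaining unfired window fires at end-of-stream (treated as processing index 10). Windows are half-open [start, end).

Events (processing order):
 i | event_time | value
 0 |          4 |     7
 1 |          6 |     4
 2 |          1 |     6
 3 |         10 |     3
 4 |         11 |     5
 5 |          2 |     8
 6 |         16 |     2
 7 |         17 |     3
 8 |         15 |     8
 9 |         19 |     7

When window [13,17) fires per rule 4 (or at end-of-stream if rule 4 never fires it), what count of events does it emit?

1

i=0 t=4 v=7: → [4,8),[3,7),[2,6),[1,5); WM=4
i=1 t=6 v=4: → [6,10),[5,9),[4,8),[3,7); WM=6; [1,5) fires=1 [2,6) fires=1
i=2 t=1 v=6: DROP (t<6-4); WM=6
i=3 t=10 v=3: → [10,14),[9,13),[8,12),[7,11); WM=10; [3,7) fires=2 [4,8) fires=2 [5,9) fires=1 [6,10) fires=1
i=4 t=11 v=5: → [11,15),[10,14),[9,13),[8,12); WM=11; [7,11) fires=1
i=5 t=2 v=8: DROP (t<11-4); WM=11
i=6 t=16 v=2: → [16,20),[15,19),[14,18),[13,17); WM=16; [8,12) fires=2 [9,13) fires=2 [10,14) fires=2 [11,15) fires=1
i=7 t=17 v=3: → [17,21),[16,20),[15,19),[14,18); WM=17; [13,17) fires=1
i=8 t=15 v=8: → [15,19),[14,18),[13,17),[12,16); WM=17; [12,16) fires=1
i=9 t=19 v=7: → [19,23),[18,22),[17,21),[16,20); WM=19; [14,18) fires=3 [15,19) fires=3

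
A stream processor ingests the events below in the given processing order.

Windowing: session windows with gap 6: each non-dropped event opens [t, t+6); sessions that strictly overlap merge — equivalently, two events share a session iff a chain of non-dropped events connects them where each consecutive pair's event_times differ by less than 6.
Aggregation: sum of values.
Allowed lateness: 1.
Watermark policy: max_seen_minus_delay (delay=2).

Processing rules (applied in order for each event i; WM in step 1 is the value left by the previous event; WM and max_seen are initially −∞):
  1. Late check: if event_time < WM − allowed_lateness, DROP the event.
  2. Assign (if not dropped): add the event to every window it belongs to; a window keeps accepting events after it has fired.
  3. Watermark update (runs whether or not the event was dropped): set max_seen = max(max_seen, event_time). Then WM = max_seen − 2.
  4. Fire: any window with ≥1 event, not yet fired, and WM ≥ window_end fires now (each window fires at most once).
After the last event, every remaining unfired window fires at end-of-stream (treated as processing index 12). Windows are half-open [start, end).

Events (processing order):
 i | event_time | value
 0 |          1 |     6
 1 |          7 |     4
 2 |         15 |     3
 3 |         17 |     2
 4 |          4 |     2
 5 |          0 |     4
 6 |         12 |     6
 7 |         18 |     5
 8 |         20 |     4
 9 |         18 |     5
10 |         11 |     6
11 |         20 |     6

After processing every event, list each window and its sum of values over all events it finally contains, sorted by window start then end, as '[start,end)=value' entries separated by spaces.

[1,7)=6 [7,13)=4 [15,26)=25

i=0 t=1 v=6: → [1,7); WM=-1
i=1 t=7 v=4: → [7,13); WM=5
i=2 t=15 v=3: → [15,21); WM=13
i=3 t=17 v=2: → [15,23); WM=15
i=4 t=4 v=2: DROP (t<15-1); WM=15
i=5 t=0 v=4: DROP (t<15-1); WM=15
i=6 t=12 v=6: DROP (t<15-1); WM=15
i=7 t=18 v=5: → [15,24); WM=16
i=8 t=20 v=4: → [15,26); WM=18
i=9 t=18 v=5: → [15,26); WM=18
i=10 t=11 v=6: DROP (t<18-1); WM=18
i=11 t=20 v=6: → [15,26); WM=18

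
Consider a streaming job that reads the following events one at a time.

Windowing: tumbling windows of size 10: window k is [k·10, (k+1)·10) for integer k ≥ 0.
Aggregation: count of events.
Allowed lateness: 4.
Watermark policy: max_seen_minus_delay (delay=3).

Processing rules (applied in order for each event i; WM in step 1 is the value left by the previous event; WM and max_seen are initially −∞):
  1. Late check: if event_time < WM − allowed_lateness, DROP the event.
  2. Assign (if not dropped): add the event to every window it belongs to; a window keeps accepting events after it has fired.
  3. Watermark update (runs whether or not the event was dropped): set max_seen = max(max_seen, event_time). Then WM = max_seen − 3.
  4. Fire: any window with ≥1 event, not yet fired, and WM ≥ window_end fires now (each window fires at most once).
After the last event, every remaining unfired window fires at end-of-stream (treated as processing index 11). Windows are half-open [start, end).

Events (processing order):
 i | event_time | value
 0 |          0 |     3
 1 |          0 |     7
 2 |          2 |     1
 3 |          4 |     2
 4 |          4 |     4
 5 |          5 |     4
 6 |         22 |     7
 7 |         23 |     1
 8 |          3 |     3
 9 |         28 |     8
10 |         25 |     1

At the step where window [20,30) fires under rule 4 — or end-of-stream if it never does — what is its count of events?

i=0 t=0 v=3: → [0,10); WM=-3
i=1 t=0 v=7: → [0,10); WM=-3
i=2 t=2 v=1: → [0,10); WM=-1
i=3 t=4 v=2: → [0,10); WM=1
i=4 t=4 v=4: → [0,10); WM=1
i=5 t=5 v=4: → [0,10); WM=2
i=6 t=22 v=7: → [20,30); WM=19; [0,10) fires=6
i=7 t=23 v=1: → [20,30); WM=20
i=8 t=3 v=3: DROP (t<20-4); WM=20
i=9 t=28 v=8: → [20,30); WM=25
i=10 t=25 v=1: → [20,30); WM=25

4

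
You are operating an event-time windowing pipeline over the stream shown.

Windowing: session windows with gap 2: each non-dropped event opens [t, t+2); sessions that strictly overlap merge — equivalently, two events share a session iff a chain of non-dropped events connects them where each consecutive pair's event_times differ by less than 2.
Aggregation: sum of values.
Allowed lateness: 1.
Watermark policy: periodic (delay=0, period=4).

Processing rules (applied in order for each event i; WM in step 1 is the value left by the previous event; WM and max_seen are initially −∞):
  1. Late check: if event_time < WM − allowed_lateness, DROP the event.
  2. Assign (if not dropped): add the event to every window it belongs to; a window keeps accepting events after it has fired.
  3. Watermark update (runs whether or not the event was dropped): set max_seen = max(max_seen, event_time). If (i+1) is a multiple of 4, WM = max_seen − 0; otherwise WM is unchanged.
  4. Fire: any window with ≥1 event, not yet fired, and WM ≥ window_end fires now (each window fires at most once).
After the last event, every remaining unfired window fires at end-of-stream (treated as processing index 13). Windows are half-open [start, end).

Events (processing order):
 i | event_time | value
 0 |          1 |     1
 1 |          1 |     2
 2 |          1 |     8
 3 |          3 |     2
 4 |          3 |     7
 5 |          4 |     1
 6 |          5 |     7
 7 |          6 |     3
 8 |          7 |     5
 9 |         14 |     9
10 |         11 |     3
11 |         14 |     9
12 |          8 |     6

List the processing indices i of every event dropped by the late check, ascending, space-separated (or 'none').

i=0 t=1 v=1: → [1,3); WM=−∞
i=1 t=1 v=2: → [1,3); WM=−∞
i=2 t=1 v=8: → [1,3); WM=−∞
i=3 t=3 v=2: → [3,5); WM=3
i=4 t=3 v=7: → [3,5); WM=3
i=5 t=4 v=1: → [3,6); WM=3
i=6 t=5 v=7: → [3,7); WM=3
i=7 t=6 v=3: → [3,8); WM=6
i=8 t=7 v=5: → [3,9); WM=6
i=9 t=14 v=9: → [14,16); WM=6
i=10 t=11 v=3: → [11,13); WM=6
i=11 t=14 v=9: → [14,16); WM=14
i=12 t=8 v=6: DROP (t<14-1); WM=14

12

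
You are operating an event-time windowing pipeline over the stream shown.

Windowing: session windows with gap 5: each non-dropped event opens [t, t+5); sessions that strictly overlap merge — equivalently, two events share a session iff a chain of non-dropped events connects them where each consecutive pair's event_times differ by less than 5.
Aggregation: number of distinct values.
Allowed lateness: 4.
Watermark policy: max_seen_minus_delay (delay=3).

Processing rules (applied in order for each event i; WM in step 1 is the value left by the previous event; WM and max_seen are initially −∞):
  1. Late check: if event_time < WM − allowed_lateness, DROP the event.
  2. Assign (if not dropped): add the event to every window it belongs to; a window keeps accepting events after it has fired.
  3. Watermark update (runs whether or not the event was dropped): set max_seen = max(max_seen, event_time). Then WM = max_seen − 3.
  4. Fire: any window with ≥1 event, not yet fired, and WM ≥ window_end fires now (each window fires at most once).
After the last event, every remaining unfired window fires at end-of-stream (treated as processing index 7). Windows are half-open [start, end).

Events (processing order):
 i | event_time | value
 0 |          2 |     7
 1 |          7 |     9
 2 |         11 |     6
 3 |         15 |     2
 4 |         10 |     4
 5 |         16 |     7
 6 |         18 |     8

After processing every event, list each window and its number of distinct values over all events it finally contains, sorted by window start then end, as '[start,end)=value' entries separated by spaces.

[2,7)=1 [7,23)=6

i=0 t=2 v=7: → [2,7); WM=-1
i=1 t=7 v=9: → [7,12); WM=4
i=2 t=11 v=6: → [7,16); WM=8
i=3 t=15 v=2: → [7,20); WM=12
i=4 t=10 v=4: → [7,20); WM=12
i=5 t=16 v=7: → [7,21); WM=13
i=6 t=18 v=8: → [7,23); WM=15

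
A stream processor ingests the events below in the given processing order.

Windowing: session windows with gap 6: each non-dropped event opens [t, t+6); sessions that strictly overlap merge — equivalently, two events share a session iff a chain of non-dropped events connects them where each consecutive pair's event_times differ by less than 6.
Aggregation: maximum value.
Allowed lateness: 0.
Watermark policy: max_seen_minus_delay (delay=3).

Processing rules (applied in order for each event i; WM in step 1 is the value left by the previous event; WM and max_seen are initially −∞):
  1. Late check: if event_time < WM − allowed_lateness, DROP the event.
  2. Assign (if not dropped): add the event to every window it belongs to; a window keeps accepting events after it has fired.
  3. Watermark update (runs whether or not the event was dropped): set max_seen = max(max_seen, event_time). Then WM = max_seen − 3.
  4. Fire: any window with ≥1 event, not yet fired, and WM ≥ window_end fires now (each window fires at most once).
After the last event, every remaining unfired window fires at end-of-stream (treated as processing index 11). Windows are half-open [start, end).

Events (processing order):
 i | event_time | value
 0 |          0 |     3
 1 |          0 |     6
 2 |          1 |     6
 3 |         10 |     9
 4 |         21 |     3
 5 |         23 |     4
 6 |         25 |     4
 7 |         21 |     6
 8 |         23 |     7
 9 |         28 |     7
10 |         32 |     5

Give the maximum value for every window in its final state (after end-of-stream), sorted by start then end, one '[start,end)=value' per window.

[0,7)=6 [10,16)=9 [21,38)=7

i=0 t=0 v=3: → [0,6); WM=-3
i=1 t=0 v=6: → [0,6); WM=-3
i=2 t=1 v=6: → [0,7); WM=-2
i=3 t=10 v=9: → [10,16); WM=7
i=4 t=21 v=3: → [21,27); WM=18
i=5 t=23 v=4: → [21,29); WM=20
i=6 t=25 v=4: → [21,31); WM=22
i=7 t=21 v=6: DROP (t<22-0); WM=22
i=8 t=23 v=7: → [21,31); WM=22
i=9 t=28 v=7: → [21,34); WM=25
i=10 t=32 v=5: → [21,38); WM=29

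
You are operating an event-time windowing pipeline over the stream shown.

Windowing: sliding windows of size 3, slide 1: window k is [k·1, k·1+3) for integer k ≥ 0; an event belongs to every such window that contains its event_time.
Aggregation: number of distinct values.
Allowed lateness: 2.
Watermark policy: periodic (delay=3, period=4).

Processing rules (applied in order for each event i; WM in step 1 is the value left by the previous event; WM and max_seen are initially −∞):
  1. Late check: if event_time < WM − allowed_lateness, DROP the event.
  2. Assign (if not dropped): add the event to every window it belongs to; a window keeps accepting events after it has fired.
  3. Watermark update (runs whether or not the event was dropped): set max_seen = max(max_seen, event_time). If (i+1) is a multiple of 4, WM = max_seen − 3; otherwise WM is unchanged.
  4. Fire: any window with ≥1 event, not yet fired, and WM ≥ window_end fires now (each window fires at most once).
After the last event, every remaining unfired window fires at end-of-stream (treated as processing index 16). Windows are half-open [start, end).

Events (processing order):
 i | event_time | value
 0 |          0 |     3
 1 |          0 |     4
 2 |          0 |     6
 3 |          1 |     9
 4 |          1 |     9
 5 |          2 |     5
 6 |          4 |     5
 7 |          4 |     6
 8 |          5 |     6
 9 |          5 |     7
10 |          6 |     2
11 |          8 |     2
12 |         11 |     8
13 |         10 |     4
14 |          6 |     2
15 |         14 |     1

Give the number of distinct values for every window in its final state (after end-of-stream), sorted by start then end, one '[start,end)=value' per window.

[0,3)=5 [1,4)=2 [2,5)=2 [3,6)=3 [4,7)=4 [5,8)=3 [6,9)=1 [7,10)=1 [8,11)=2 [9,12)=2 [10,13)=2 [11,14)=1 [12,15)=1 [13,16)=1 [14,17)=1

i=0 t=0 v=3: → [0,3); WM=−∞
i=1 t=0 v=4: → [0,3); WM=−∞
i=2 t=0 v=6: → [0,3); WM=−∞
i=3 t=1 v=9: → [1,4),[0,3); WM=-2
i=4 t=1 v=9: → [1,4),[0,3); WM=-2
i=5 t=2 v=5: → [2,5),[1,4),[0,3); WM=-2
i=6 t=4 v=5: → [4,7),[3,6),[2,5); WM=-2
i=7 t=4 v=6: → [4,7),[3,6),[2,5); WM=1
i=8 t=5 v=6: → [5,8),[4,7),[3,6); WM=1
i=9 t=5 v=7: → [5,8),[4,7),[3,6); WM=1
i=10 t=6 v=2: → [6,9),[5,8),[4,7); WM=1
i=11 t=8 v=2: → [8,11),[7,10),[6,9); WM=5; [0,3) fires=5 [1,4) fires=2 [2,5) fires=2
i=12 t=11 v=8: → [11,14),[10,13),[9,12); WM=5
i=13 t=10 v=4: → [10,13),[9,12),[8,11); WM=5
i=14 t=6 v=2: → [6,9),[5,8),[4,7); WM=5
i=15 t=14 v=1: → [14,17),[13,16),[12,15); WM=11; [3,6) fires=3 [4,7) fires=4 [5,8) fires=3 [6,9) fires=1 [7,10) fires=1 [8,11) fires=2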